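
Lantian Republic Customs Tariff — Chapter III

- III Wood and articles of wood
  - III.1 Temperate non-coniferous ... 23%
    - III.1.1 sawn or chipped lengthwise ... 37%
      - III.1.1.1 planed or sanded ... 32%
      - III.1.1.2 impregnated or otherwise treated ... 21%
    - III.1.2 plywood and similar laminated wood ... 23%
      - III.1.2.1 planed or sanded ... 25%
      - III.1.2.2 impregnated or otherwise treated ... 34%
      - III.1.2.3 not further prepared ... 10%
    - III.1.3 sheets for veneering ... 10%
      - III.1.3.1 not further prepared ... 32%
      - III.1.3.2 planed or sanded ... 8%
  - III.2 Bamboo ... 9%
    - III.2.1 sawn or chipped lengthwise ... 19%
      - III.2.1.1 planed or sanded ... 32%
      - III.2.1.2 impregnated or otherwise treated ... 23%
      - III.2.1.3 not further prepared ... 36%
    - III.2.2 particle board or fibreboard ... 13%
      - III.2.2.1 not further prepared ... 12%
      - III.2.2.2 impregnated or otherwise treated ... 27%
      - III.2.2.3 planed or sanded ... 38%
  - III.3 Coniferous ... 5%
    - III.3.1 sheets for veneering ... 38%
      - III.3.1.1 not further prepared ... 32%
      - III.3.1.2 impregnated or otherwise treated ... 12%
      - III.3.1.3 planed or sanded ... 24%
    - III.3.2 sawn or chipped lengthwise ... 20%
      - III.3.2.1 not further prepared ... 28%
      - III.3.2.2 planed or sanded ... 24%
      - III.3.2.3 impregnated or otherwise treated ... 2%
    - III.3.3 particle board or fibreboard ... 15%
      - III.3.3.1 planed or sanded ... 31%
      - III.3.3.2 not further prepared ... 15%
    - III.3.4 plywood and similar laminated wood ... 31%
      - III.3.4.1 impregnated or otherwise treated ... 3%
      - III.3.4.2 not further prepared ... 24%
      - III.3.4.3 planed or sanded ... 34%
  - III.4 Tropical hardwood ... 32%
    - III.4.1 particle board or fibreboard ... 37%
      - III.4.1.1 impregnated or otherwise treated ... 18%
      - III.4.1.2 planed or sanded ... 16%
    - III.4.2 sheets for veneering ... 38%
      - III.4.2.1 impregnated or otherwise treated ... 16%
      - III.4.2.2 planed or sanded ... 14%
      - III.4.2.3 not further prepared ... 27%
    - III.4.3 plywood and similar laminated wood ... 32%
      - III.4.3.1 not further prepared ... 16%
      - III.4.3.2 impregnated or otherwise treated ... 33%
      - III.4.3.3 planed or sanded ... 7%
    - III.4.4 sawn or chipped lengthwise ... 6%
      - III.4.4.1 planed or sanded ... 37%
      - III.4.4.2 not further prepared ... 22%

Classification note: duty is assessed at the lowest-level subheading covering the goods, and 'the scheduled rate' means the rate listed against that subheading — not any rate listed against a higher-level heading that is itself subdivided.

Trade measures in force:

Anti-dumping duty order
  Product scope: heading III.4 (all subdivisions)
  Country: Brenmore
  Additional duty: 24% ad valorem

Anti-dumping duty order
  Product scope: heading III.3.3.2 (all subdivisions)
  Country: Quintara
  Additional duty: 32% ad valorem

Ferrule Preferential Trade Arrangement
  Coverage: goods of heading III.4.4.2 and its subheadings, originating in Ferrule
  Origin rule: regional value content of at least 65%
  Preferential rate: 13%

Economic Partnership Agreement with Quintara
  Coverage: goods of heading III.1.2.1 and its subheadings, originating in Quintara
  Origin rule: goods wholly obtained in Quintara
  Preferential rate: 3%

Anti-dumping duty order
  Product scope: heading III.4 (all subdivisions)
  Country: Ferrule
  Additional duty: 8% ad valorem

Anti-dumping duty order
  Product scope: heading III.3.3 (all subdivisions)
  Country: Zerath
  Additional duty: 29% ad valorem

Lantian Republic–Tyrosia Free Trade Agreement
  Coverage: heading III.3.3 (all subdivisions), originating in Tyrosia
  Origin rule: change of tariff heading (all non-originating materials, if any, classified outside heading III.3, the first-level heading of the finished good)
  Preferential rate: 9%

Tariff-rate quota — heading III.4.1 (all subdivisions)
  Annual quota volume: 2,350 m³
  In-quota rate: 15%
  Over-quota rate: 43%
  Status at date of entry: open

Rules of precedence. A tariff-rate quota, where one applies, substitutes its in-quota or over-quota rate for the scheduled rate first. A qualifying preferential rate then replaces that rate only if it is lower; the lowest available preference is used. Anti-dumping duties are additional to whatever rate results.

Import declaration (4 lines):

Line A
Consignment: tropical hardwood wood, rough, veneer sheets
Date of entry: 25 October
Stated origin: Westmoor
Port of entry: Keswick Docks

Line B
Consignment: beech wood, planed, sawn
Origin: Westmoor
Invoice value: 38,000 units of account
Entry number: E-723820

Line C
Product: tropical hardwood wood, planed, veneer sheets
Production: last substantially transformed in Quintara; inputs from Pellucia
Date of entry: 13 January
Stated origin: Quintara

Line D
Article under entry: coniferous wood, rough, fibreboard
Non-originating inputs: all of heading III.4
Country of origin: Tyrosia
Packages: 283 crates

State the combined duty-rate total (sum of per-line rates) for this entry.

Line A: tropical hardwood → III.4; veneer sheets → III.4.2; rough → III.4.2.3. Scheduled 27%. No special measure applies. → 27%.
Line B: beech → III.1; sawn → III.1.1; planed → III.1.1.1. Scheduled 32%. No special measure applies. → 32%.
Line C: tropical hardwood → III.4; veneer sheets → III.4.2; planed → III.4.2.2. Scheduled 14%. Quintara agreement on III.1.2.1: III.4.2.2 not covered. → 14%.
Line D: coniferous → III.3; fibreboard → III.3.3; rough → III.3.3.2. Scheduled 15%. Tyrosia agreement on III.3.3: CTH met → 9% available; preferential 9%. → 9%.
Sum: 27% + 32% + 14% + 9% = 82%.

82%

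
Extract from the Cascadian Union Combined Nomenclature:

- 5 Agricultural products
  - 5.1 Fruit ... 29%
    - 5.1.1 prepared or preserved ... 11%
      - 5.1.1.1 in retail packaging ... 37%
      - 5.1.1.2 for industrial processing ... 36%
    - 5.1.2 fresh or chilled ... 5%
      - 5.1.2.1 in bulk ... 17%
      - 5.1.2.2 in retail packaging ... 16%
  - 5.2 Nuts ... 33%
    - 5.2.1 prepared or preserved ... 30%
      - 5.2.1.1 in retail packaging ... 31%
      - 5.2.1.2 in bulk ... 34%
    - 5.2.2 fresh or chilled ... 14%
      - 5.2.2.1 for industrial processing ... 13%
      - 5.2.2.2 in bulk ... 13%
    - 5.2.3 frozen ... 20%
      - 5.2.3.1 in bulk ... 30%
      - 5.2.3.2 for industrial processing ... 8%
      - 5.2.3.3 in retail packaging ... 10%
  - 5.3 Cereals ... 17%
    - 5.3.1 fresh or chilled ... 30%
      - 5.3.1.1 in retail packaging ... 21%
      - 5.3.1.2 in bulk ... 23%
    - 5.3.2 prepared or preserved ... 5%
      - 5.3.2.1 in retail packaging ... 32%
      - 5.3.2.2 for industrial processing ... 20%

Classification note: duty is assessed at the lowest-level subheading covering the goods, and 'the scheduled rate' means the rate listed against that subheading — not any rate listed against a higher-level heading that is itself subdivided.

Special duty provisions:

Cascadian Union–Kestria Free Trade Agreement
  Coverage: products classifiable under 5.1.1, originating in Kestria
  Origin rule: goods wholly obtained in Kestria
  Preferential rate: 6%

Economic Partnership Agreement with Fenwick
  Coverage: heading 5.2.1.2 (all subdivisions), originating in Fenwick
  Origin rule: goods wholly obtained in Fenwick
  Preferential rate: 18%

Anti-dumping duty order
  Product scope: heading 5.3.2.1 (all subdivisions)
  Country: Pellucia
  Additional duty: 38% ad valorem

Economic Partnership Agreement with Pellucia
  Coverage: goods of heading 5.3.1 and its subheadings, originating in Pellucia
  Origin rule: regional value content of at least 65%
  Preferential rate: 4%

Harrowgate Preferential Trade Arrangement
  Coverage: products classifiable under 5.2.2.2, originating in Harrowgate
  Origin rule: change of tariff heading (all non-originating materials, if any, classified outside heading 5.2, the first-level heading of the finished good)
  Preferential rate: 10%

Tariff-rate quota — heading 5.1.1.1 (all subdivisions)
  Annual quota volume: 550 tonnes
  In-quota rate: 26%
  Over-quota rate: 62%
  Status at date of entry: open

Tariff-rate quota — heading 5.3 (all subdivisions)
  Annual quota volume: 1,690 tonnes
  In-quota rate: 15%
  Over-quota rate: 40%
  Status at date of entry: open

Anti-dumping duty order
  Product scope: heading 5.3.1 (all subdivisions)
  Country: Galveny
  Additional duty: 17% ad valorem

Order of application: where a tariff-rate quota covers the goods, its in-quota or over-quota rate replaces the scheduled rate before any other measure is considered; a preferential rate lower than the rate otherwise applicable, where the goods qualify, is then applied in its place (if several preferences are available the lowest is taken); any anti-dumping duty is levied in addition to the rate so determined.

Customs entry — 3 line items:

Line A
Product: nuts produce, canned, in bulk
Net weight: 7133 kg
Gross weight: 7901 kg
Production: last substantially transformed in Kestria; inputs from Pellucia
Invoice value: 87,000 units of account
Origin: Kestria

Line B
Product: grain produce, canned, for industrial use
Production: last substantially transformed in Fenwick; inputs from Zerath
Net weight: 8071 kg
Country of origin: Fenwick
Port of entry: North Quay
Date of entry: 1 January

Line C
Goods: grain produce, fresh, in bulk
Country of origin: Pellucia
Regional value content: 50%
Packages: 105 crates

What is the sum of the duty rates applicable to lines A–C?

Line A: nuts → 5.2; canned → 5.2.1; in bulk → 5.2.1.2. Scheduled 34%. Kestria agreement on 5.1.1: 5.2.1.2 not covered. → 34%.
Line B: grain → 5.3; canned → 5.3.2; for industrial use → 5.3.2.2. Scheduled 20%. quota on 5.3 open → in-quota 15%; Fenwick agreement on 5.2.1.2: 5.3.2.2 not covered. → 15%.
Line C: grain → 5.3; fresh → 5.3.1; in bulk → 5.3.1.2. Scheduled 23%. quota on 5.3 open → in-quota 15%; Pellucia agreement on 5.3.1: RVC < 65%. → 15%.
Sum: 34% + 15% + 15% = 64%.

64%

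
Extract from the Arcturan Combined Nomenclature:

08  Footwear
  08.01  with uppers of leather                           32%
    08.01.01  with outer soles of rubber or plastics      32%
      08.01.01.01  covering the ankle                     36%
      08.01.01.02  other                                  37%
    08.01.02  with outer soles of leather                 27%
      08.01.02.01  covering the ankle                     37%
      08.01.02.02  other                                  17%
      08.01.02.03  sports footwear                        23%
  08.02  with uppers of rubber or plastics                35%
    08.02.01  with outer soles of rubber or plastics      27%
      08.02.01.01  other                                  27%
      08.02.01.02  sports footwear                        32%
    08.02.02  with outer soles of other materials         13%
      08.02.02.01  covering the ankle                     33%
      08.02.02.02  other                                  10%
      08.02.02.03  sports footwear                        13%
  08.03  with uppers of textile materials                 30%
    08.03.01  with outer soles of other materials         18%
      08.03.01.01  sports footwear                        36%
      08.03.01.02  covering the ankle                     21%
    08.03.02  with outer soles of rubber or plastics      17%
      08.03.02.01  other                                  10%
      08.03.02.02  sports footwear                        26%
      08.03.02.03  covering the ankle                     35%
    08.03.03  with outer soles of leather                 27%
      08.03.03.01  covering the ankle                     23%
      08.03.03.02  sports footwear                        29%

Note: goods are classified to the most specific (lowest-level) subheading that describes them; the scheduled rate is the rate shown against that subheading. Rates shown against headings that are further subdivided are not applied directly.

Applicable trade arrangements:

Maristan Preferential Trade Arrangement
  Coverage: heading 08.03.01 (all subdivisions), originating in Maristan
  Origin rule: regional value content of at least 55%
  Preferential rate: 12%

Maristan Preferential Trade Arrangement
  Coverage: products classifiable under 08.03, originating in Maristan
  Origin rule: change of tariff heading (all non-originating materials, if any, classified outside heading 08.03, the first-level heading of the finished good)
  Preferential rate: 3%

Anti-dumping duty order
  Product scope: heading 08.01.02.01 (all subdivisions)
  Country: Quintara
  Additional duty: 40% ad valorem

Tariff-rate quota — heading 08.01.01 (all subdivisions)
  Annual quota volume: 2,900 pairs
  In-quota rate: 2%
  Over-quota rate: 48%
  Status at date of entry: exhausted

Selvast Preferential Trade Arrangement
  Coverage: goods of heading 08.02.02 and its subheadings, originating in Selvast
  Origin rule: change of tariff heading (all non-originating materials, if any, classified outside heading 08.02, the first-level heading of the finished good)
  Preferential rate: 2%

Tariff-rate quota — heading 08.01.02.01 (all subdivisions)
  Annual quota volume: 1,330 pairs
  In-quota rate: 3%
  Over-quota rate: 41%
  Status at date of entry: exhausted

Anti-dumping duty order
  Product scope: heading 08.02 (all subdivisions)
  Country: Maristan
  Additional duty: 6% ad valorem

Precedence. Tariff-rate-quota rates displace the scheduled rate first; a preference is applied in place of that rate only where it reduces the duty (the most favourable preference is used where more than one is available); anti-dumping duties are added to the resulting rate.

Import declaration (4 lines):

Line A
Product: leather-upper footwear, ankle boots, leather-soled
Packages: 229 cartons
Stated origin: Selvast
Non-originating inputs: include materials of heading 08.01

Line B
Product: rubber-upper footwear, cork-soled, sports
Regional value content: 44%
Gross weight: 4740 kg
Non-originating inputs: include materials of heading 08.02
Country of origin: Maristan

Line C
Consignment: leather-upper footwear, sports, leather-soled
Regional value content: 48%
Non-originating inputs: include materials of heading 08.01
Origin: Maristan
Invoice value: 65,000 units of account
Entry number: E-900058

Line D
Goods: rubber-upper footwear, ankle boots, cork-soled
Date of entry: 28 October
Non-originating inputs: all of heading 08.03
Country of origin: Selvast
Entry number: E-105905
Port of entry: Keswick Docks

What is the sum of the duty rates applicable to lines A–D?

Line A: leather-upper → 08.01; leather-soled → 08.01.02; ankle boots → 08.01.02.01. Scheduled 37%. quota on 08.01.02.01 exhausted → over-quota 41%; Selvast agreement on 08.02.02: 08.01.02.01 not covered. → 41%.
Line B: rubber-upper → 08.02; cork-soled → 08.02.02; sports → 08.02.02.03. Scheduled 13%. Maristan agreement on 08.03.01: 08.02.02.03 not covered; Maristan agreement on 08.03: 08.02.02.03 not covered; anti-dumping (Maristan, 08.02): +6%; total 13% + 6% = 19%. → 19%.
Line C: leather-upper → 08.01; leather-soled → 08.01.02; sports → 08.01.02.03. Scheduled 23%. Maristan agreement on 08.03.01: 08.01.02.03 not covered; Maristan agreement on 08.03: 08.01.02.03 not covered. → 23%.
Line D: rubber-upper → 08.02; cork-soled → 08.02.02; ankle boots → 08.02.02.01. Scheduled 33%. Selvast agreement on 08.02.02: CTH met → 2% available; preferential 2%. → 2%.
Sum: 41% + 19% + 23% + 2% = 85%.

85%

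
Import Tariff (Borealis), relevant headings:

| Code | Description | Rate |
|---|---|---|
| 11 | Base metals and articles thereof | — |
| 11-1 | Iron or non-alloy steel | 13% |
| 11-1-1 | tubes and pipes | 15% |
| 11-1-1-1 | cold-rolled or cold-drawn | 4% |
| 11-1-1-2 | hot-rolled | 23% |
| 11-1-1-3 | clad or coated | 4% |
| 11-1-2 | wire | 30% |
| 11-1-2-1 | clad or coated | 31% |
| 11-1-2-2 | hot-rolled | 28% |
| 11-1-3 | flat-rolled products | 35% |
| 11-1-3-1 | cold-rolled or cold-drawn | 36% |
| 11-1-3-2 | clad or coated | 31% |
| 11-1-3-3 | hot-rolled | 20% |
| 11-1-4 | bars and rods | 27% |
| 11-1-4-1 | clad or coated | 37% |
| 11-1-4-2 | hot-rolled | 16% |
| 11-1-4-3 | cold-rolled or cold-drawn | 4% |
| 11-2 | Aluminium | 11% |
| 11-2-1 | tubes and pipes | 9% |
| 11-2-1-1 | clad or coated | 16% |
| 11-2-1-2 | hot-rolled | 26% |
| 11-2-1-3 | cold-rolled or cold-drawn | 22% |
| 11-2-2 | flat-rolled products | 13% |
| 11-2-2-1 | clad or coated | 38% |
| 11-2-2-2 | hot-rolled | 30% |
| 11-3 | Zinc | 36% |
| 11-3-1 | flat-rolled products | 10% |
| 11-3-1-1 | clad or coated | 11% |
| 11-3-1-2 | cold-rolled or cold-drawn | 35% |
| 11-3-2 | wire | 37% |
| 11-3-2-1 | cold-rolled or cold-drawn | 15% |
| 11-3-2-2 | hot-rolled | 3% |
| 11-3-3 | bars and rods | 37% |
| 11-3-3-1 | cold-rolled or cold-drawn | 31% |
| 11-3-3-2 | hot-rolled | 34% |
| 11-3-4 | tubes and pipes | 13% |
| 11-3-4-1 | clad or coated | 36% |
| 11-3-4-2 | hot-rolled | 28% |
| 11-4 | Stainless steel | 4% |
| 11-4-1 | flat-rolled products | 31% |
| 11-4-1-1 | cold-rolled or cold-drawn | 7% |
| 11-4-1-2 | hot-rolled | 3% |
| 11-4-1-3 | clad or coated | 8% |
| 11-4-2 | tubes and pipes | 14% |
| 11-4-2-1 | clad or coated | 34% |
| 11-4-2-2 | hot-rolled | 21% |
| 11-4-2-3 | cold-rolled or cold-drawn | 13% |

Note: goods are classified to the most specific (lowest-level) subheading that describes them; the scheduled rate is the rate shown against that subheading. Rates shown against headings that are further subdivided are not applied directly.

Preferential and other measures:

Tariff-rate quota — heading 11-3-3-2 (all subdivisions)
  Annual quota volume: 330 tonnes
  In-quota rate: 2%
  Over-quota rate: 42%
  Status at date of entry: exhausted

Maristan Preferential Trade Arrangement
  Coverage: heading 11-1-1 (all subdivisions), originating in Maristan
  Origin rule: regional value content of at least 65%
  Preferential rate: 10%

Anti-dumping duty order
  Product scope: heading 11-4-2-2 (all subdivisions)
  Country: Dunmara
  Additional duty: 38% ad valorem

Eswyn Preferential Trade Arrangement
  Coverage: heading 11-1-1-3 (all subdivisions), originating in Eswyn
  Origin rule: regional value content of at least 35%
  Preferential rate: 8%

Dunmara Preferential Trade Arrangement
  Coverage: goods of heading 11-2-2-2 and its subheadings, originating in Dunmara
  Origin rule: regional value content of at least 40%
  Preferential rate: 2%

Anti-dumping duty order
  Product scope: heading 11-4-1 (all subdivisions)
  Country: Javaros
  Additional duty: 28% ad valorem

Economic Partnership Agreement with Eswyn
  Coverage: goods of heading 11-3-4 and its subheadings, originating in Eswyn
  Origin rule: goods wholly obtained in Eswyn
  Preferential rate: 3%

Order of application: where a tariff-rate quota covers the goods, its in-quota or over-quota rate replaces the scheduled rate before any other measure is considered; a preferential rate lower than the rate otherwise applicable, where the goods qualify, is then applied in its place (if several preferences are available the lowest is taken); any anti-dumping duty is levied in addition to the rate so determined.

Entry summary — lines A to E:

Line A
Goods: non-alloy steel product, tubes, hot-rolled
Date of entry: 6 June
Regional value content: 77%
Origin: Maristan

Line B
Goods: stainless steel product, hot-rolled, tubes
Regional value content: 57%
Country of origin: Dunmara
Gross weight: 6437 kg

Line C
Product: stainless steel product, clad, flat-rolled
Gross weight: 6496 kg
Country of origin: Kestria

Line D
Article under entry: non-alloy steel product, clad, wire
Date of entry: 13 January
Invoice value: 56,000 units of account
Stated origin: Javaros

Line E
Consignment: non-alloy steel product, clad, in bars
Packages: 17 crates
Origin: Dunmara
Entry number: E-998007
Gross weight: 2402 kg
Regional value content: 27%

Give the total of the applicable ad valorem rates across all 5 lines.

145%

Line A: non-alloy steel → 11-1; tubes → 11-1-1; hot-rolled → 11-1-1-2. Scheduled 23%. Maristan agreement on 11-1-1: RVC ≥ 65% → 10% available; preferential 10%. → 10%.
Line B: stainless steel → 11-4; tubes → 11-4-2; hot-rolled → 11-4-2-2. Scheduled 21%. Dunmara agreement on 11-2-2-2: 11-4-2-2 not covered; anti-dumping (Dunmara, 11-4-2-2): +38%; total 21% + 38% = 59%. → 59%.
Line C: stainless steel → 11-4; flat-rolled → 11-4-1; clad → 11-4-1-3. Scheduled 8%. No special measure applies. → 8%.
Line D: non-alloy steel → 11-1; wire → 11-1-2; clad → 11-1-2-1. Scheduled 31%. No special measure applies. → 31%.
Line E: non-alloy steel → 11-1; in bars → 11-1-4; clad → 11-1-4-1. Scheduled 37%. Dunmara agreement on 11-2-2-2: 11-1-4-1 not covered. → 37%.
Sum: 10% + 59% + 8% + 31% + 37% = 145%.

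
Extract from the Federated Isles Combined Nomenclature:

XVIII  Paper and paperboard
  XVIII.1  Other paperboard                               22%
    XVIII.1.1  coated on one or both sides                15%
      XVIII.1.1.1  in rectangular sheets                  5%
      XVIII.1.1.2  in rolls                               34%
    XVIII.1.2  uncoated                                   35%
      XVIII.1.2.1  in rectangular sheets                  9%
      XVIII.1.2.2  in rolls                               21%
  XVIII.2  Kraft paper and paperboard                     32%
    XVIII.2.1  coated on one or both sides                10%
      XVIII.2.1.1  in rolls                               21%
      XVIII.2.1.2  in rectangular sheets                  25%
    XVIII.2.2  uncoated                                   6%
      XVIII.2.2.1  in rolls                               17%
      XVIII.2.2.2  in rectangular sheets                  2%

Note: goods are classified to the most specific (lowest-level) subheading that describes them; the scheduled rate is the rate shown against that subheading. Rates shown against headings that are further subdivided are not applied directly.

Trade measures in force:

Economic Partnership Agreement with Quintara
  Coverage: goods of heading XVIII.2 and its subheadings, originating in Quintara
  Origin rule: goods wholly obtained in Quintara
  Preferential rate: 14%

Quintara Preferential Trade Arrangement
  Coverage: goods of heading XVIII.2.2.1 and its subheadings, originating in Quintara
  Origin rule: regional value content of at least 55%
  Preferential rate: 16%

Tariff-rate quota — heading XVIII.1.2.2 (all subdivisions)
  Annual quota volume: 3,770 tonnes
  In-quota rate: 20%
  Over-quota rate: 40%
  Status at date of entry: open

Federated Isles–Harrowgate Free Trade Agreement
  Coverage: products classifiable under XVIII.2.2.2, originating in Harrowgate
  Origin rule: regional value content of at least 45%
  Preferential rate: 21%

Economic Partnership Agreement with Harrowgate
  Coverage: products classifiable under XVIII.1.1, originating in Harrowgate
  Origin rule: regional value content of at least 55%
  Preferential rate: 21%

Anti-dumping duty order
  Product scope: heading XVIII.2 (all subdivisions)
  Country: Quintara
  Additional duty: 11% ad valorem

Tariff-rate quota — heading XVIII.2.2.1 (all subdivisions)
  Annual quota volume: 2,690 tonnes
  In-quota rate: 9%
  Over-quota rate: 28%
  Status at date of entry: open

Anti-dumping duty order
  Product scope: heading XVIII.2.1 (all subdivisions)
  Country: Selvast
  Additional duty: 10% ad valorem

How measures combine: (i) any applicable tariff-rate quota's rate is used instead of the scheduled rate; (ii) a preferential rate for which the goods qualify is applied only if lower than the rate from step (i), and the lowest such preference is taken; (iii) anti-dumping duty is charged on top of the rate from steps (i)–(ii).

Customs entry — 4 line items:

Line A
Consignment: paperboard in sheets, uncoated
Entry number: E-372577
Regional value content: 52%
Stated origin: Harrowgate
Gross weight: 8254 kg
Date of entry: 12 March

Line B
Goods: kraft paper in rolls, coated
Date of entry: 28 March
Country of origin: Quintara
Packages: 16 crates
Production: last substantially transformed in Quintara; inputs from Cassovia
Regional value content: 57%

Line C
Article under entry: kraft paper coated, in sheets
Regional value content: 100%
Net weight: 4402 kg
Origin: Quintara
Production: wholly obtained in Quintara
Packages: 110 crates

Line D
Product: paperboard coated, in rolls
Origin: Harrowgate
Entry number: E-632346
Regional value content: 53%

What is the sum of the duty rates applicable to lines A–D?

100%

Line A: paperboard → XVIII.1; uncoated → XVIII.1.2; in sheets → XVIII.1.2.1. Scheduled 9%. Harrowgate agreement on XVIII.2.2.2: XVIII.1.2.1 not covered; Harrowgate agreement on XVIII.1.1: XVIII.1.2.1 not covered. → 9%.
Line B: kraft paper → XVIII.2; coated → XVIII.2.1; in rolls → XVIII.2.1.1. Scheduled 21%. Quintara agreement on XVIII.2: not wholly obtained; Quintara agreement on XVIII.2.2.1: XVIII.2.1.1 not covered; anti-dumping (Quintara, XVIII.2): +11%; total 21% + 11% = 32%. → 32%.
Line C: kraft paper → XVIII.2; coated → XVIII.2.1; in sheets → XVIII.2.1.2. Scheduled 25%. Quintara agreement on XVIII.2: wholly obtained → 14% available; Quintara agreement on XVIII.2.2.1: XVIII.2.1.2 not covered; preferential 14%; anti-dumping (Quintara, XVIII.2): +11%; total 14% + 11% = 25%. → 25%.
Line D: paperboard → XVIII.1; coated → XVIII.1.1; in rolls → XVIII.1.1.2. Scheduled 34%. Harrowgate agreement on XVIII.2.2.2: XVIII.1.1.2 not covered; Harrowgate agreement on XVIII.1.1: RVC < 55%. → 34%.
Sum: 9% + 32% + 25% + 34% = 100%.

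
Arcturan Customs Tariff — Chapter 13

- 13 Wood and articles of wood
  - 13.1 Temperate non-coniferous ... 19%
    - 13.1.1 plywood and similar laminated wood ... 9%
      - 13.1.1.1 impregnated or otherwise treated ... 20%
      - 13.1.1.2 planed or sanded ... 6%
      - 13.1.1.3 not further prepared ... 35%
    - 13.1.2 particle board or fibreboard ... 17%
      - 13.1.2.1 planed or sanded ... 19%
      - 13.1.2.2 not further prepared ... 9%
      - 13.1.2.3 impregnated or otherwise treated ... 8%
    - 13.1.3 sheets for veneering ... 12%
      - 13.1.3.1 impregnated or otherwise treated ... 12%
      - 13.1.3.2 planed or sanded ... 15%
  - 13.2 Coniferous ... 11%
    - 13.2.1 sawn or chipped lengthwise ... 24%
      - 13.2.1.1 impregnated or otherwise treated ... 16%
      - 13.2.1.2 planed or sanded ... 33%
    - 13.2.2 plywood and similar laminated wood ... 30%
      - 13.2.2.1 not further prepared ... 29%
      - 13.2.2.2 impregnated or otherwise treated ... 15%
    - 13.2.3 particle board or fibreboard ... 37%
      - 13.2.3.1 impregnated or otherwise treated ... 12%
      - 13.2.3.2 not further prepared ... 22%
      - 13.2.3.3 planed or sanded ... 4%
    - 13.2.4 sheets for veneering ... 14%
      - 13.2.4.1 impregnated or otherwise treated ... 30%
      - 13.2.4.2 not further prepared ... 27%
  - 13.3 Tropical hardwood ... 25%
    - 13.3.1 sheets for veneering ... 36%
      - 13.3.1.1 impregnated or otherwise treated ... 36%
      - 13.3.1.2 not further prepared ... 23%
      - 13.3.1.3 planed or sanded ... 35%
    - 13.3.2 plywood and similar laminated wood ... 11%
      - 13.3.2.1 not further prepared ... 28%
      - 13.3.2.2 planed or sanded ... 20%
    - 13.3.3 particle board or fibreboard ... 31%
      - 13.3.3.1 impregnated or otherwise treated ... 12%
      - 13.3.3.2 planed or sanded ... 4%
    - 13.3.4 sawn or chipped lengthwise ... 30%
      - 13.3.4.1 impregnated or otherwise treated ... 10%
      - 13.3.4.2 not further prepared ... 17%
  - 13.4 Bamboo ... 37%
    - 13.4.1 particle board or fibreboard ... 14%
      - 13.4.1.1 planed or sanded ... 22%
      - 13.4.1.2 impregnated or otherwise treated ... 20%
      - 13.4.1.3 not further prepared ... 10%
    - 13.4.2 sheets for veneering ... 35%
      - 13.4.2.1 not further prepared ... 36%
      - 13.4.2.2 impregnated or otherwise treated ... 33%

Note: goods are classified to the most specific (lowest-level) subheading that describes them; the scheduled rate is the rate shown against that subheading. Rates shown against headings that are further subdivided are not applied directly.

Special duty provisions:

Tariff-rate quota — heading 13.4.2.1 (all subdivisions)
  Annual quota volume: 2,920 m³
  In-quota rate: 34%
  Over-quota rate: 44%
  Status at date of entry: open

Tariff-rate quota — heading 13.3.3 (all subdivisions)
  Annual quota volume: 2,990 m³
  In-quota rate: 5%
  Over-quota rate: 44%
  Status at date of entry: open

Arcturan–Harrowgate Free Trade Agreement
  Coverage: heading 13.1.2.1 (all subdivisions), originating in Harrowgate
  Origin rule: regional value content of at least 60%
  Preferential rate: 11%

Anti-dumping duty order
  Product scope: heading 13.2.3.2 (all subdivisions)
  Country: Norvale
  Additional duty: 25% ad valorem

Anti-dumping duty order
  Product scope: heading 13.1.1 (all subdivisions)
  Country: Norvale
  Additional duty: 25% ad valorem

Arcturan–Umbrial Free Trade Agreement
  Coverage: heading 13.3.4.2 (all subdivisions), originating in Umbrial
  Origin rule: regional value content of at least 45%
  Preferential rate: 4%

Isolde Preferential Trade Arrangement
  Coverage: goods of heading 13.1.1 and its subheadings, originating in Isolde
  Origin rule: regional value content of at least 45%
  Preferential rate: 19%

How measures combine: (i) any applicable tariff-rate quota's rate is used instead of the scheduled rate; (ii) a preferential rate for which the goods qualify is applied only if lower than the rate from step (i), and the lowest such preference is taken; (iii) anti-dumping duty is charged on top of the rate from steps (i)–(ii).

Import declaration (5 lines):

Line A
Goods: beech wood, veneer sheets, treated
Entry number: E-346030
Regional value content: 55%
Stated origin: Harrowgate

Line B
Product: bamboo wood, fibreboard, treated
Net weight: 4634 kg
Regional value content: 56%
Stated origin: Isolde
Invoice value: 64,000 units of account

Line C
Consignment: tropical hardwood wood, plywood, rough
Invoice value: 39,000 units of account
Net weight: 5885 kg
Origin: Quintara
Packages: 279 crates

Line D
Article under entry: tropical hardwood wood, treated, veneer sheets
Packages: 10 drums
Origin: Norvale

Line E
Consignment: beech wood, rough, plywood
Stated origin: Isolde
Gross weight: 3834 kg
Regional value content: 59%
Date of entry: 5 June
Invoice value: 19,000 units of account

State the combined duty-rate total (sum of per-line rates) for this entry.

115%

Line A: beech → 13.1; veneer sheets → 13.1.3; treated → 13.1.3.1. Scheduled 12%. Harrowgate agreement on 13.1.2.1: 13.1.3.1 not covered. → 12%.
Line B: bamboo → 13.4; fibreboard → 13.4.1; treated → 13.4.1.2. Scheduled 20%. Isolde agreement on 13.1.1: 13.4.1.2 not covered. → 20%.
Line C: tropical hardwood → 13.3; plywood → 13.3.2; rough → 13.3.2.1. Scheduled 28%. No special measure applies. → 28%.
Line D: tropical hardwood → 13.3; veneer sheets → 13.3.1; treated → 13.3.1.1. Scheduled 36%. No special measure applies. → 36%.
Line E: beech → 13.1; plywood → 13.1.1; rough → 13.1.1.3. Scheduled 35%. Isolde agreement on 13.1.1: RVC ≥ 45% → 19% available; preferential 19%. → 19%.
Sum: 12% + 20% + 28% + 36% + 19% = 115%.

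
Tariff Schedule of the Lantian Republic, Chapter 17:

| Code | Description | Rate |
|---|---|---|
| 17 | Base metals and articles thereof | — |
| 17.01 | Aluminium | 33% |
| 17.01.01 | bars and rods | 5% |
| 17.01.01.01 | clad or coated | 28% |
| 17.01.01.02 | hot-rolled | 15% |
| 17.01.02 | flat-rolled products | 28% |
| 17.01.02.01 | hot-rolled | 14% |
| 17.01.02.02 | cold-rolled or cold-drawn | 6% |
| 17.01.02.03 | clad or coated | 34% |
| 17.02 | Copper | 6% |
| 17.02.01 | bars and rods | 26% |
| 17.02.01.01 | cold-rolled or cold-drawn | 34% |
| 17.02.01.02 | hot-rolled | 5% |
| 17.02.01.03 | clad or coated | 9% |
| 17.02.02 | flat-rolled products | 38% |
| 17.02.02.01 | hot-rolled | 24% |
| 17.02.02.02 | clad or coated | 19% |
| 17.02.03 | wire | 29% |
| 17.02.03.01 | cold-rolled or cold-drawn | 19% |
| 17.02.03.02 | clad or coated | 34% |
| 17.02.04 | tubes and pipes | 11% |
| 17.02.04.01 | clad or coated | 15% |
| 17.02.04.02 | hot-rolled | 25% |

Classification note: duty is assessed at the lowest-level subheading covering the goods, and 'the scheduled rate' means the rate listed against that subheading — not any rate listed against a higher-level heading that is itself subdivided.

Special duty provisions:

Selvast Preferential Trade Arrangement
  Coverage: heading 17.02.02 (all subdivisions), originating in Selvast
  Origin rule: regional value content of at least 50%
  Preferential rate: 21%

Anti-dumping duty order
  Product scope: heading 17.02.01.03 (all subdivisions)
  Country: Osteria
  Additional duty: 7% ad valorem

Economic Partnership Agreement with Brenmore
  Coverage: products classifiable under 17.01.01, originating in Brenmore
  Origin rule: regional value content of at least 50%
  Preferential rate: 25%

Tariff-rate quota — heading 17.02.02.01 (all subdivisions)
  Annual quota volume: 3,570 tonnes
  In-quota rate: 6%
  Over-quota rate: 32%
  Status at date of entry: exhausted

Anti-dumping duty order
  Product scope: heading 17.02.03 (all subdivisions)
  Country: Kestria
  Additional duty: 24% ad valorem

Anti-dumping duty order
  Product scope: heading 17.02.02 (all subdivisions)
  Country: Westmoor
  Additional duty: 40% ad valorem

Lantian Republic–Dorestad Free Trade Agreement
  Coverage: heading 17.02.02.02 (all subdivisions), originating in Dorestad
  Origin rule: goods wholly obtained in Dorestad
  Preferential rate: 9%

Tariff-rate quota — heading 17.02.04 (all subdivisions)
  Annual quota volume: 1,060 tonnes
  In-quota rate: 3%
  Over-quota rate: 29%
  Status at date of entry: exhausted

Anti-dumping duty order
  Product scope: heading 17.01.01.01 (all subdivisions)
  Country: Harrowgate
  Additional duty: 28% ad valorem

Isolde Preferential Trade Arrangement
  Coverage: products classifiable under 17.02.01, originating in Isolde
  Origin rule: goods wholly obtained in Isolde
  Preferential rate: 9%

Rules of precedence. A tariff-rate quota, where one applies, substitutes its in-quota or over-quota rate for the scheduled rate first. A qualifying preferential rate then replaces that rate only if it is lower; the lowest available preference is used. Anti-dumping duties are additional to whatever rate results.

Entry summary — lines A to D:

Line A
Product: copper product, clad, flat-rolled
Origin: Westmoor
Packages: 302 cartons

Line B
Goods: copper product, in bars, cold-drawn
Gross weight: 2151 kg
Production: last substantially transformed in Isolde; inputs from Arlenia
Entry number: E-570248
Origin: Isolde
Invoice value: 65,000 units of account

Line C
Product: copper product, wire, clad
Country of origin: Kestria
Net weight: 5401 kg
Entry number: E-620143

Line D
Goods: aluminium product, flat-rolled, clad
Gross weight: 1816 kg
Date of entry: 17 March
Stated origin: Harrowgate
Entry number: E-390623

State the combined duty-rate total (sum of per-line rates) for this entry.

Line A: copper → 17.02; flat-rolled → 17.02.02; clad → 17.02.02.02. Scheduled 19%. anti-dumping (Westmoor, 17.02.02): +40%; total 19% + 40% = 59%. → 59%.
Line B: copper → 17.02; in bars → 17.02.01; cold-drawn → 17.02.01.01. Scheduled 34%. Isolde agreement on 17.02.01: not wholly obtained. → 34%.
Line C: copper → 17.02; wire → 17.02.03; clad → 17.02.03.02. Scheduled 34%. anti-dumping (Kestria, 17.02.03): +24%; total 34% + 24% = 58%. → 58%.
Line D: aluminium → 17.01; flat-rolled → 17.01.02; clad → 17.01.02.03. Scheduled 34%. No special measure applies. → 34%.
Sum: 59% + 34% + 58% + 34% = 185%.

185%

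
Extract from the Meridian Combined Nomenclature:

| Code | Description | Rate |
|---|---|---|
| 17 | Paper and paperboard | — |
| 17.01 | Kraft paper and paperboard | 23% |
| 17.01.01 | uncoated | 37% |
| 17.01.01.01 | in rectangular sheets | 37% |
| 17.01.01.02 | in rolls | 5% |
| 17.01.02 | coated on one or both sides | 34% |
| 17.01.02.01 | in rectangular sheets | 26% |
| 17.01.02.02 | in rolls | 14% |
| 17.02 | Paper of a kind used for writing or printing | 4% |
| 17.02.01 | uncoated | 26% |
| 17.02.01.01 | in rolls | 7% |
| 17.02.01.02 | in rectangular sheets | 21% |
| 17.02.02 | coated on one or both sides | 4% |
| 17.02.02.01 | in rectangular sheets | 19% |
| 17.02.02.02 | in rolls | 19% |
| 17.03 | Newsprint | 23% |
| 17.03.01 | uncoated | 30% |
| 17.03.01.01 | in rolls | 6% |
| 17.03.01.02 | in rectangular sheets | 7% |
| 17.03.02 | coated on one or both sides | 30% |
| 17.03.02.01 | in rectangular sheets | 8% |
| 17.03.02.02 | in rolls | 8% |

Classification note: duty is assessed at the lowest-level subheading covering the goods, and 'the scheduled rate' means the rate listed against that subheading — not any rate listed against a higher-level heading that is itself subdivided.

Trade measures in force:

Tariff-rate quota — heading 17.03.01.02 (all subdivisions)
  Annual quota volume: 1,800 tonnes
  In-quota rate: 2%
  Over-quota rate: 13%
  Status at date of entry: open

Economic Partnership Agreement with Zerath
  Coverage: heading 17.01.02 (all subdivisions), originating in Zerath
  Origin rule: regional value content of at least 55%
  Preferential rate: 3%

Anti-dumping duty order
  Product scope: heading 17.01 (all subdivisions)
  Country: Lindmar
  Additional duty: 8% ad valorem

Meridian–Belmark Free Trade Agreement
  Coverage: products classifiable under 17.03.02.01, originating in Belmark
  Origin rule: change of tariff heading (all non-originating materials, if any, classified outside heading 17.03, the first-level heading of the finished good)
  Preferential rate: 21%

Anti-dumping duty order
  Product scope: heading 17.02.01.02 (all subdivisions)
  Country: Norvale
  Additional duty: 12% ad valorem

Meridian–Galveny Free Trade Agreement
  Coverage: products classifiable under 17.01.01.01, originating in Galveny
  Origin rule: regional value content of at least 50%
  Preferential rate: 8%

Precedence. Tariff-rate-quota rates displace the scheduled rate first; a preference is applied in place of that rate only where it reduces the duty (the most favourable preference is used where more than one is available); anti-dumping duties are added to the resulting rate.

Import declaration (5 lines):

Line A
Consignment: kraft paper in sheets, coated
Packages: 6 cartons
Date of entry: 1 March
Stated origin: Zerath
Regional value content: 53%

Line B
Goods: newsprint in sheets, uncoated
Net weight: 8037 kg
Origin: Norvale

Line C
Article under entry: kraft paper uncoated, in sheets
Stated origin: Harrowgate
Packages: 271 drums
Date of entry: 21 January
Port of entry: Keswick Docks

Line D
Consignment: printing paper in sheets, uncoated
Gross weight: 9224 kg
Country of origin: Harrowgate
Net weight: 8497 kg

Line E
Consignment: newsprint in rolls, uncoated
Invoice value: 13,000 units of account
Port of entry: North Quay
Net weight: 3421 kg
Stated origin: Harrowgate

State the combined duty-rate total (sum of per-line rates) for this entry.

Line A: kraft paper → 17.01; coated → 17.01.02; in sheets → 17.01.02.01. Scheduled 26%. Zerath agreement on 17.01.02: RVC < 55%. → 26%.
Line B: newsprint → 17.03; uncoated → 17.03.01; in sheets → 17.03.01.02. Scheduled 7%. quota on 17.03.01.02 open → in-quota 2%. → 2%.
Line C: kraft paper → 17.01; uncoated → 17.01.01; in sheets → 17.01.01.01. Scheduled 37%. No special measure applies. → 37%.
Line D: printing paper → 17.02; uncoated → 17.02.01; in sheets → 17.02.01.02. Scheduled 21%. No special measure applies. → 21%.
Line E: newsprint → 17.03; uncoated → 17.03.01; in rolls → 17.03.01.01. Scheduled 6%. No special measure applies. → 6%.
Sum: 26% + 2% + 37% + 21% + 6% = 92%.

92%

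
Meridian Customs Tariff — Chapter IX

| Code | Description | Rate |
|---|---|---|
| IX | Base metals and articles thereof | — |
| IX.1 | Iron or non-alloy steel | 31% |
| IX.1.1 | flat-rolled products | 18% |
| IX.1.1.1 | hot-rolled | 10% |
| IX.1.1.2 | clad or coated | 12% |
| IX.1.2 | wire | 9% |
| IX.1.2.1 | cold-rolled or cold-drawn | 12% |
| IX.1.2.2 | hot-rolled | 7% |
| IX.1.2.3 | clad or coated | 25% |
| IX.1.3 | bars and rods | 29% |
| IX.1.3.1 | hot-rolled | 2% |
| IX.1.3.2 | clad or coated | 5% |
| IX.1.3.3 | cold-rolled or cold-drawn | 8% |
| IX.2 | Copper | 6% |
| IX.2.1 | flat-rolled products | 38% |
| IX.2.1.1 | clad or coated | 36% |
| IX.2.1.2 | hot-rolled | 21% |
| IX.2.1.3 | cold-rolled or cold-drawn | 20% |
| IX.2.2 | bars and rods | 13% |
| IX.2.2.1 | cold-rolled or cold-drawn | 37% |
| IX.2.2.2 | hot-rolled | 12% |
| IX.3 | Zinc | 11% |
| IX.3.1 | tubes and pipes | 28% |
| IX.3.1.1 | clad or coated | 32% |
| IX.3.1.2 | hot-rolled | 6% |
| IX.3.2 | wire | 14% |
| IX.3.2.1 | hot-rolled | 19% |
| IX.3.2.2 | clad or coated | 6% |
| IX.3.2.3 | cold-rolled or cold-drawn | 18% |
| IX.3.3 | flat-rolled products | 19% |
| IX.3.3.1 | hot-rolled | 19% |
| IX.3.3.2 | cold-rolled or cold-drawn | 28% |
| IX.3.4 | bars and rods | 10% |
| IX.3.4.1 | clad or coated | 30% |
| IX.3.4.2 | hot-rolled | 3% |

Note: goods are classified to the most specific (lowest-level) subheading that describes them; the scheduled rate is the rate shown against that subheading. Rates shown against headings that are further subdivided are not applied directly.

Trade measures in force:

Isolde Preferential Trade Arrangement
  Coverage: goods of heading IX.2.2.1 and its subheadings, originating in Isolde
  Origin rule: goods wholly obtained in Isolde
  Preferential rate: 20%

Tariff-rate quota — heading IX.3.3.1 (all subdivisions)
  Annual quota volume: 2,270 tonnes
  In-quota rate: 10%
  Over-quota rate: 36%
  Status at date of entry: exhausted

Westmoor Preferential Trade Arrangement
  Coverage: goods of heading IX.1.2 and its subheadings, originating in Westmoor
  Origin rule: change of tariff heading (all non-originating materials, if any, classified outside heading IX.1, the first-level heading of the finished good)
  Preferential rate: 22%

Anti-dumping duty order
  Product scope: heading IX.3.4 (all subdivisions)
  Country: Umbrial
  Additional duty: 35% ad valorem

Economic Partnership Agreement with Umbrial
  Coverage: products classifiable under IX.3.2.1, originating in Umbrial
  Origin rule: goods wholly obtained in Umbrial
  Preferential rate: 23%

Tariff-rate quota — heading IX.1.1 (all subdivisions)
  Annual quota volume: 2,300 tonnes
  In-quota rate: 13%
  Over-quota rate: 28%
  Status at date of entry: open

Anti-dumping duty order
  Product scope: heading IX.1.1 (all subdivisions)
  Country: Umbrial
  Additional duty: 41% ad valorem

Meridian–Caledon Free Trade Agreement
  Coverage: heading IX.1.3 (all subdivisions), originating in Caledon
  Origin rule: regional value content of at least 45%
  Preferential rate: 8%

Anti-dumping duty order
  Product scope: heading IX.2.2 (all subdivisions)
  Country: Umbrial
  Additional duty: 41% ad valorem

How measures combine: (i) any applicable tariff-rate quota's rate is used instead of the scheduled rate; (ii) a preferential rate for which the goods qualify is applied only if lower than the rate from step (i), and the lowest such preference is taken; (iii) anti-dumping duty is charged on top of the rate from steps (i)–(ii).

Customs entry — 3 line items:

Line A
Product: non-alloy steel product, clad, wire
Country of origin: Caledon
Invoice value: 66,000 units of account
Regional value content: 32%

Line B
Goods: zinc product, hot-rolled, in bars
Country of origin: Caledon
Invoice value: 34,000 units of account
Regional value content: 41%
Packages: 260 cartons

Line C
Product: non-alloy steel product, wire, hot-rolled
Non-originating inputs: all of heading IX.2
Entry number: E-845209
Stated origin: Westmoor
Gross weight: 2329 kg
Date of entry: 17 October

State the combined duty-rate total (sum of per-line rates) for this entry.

Line A: non-alloy steel → IX.1; wire → IX.1.2; clad → IX.1.2.3. Scheduled 25%. Caledon agreement on IX.1.3: IX.1.2.3 not covered. → 25%.
Line B: zinc → IX.3; in bars → IX.3.4; hot-rolled → IX.3.4.2. Scheduled 3%. Caledon agreement on IX.1.3: IX.3.4.2 not covered. → 3%.
Line C: non-alloy steel → IX.1; wire → IX.1.2; hot-rolled → IX.1.2.2. Scheduled 7%. Westmoor agreement on IX.1.2: CTH met → 22% available; preference 22% not lower than 7% → no reduction. → 7%.
Sum: 25% + 3% + 7% = 35%.

35%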